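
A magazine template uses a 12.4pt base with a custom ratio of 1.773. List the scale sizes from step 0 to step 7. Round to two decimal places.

Step 0: 12.4pt
Step 1: 12.4 × 1.773 = 21.99
Step 2: 12.4 × 1.773² = 38.98
Step 3: 12.4 × 1.773³ = 69.11
Step 4: 12.4 × 1.773⁴ = 122.53
Step 5: 12.4 × 1.773⁵ = 217.25
Step 6: 12.4 × 1.773⁶ = 385.19
Step 7: 12.4 × 1.773⁷ = 682.94

12.40pt, 21.99pt, 38.98pt, 69.11pt, 122.53pt, 217.25pt, 385.19pt, 682.94pt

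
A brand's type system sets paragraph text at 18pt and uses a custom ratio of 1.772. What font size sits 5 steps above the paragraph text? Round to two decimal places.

A modular type scale is a geometric sequence: sizeₙ = base × rⁿ.
18.0 × 1.772⁵ = 18.0 × 17.47103 ≈ 314.48

314.48pt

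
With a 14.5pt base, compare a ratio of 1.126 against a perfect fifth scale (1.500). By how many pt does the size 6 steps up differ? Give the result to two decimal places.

At 1.126: 14.5 × 1.126⁶ = 29.5528pt
Perfect fifth: 14.5 × 1.500⁶ = 165.1641pt
Difference: 165.1641 − 29.5528 = 135.6113pt

135.61pt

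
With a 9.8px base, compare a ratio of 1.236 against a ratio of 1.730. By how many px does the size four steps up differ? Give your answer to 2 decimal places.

At 1.236: 9.8 × 1.236⁴ = 22.8718px
At 1.730: 9.8 × 1.730⁴ = 87.7830px
Difference: 87.7830 − 22.8718 = 64.9112px

64.91px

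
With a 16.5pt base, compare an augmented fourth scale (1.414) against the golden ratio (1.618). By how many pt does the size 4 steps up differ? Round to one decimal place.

47.1pt

Augmented fourth: 16.5 × 1.414⁴ = 65.960pt
Golden ratio: 16.5 × 1.618⁴ = 113.083pt
Difference: 113.083 − 65.960 = 47.123pt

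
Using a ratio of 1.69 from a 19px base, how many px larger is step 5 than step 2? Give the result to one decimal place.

207.7px

Step 2: 19.0 × 1.69² = 54.266px
Step 5: 19.0 × 1.69⁵ = 261.931px
Difference: 261.931 − 54.266 = 207.665px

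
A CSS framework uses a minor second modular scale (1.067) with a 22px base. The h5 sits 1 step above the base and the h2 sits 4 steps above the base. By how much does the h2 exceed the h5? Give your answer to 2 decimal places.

5.04px

Step 1: 22.0 × 1.067 = 23.4740px
Step 4: 22.0 × 1.067⁴ = 28.5155px
Difference: 28.5155 − 23.4740 = 5.0415px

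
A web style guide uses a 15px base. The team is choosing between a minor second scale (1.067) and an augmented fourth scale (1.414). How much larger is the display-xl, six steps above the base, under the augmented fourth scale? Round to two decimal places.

Minor second: 15.0 × 1.067⁶ = 22.1349px
Augmented fourth: 15.0 × 1.414⁶ = 119.8913px
Difference: 119.8913 − 22.1349 = 97.7564px

97.76px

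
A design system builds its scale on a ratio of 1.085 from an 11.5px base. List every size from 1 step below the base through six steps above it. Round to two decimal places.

Step -1: 11.5 ÷ 1.085 = 10.60
Step 0: 11.5px
Step 1: 11.5 × 1.085 = 12.48
Step 2: 11.5 × 1.085² = 13.54
Step 3: 11.5 × 1.085³ = 14.69
Step 4: 11.5 × 1.085⁴ = 15.94
Step 5: 11.5 × 1.085⁵ = 17.29
Step 6: 11.5 × 1.085⁶ = 18.76

10.60px, 11.50px, 12.48px, 13.54px, 14.69px, 15.94px, 17.29px, 18.76px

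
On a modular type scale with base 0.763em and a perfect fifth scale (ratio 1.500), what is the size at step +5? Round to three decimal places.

0.763 × 1.500⁵ = 0.763 × 7.59375 ≈ 5.794

5.794em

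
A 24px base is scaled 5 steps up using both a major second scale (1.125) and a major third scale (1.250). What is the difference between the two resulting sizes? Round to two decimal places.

Major second: 24.0 × 1.125⁵ = 43.2488px
Major third: 24.0 × 1.250⁵ = 73.2422px
Difference: 73.2422 − 43.2488 = 29.9934px

29.99px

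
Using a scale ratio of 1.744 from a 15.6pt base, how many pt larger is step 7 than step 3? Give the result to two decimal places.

682.76pt

Step 3: 15.6 × 1.744³ = 82.7492pt
Step 7: 15.6 × 1.744⁷ = 765.5084pt
Difference: 765.5084 − 82.7492 = 682.7592pt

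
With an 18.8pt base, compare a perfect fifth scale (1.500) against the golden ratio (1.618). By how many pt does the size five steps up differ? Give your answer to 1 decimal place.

65.7pt

Perfect fifth: 18.8 × 1.500⁵ = 142.763pt
Golden ratio: 18.8 × 1.618⁵ = 208.473pt
Difference: 208.473 − 142.763 = 65.710pt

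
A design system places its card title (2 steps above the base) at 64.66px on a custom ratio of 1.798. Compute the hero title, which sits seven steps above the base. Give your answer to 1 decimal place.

1215.0px

Moving from step +2 to step +7 is 5 steps up, so multiply by r⁵.
64.66 × 1.798⁵ = 64.66 × 18.79094 ≈ 1215.022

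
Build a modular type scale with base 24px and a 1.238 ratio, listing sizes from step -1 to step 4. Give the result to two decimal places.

19.39px, 24.00px, 29.71px, 36.78px, 45.54px, 56.38px

Step -1: 24.0 ÷ 1.238 = 19.39
Step 0: 24px
Step 1: 24.0 × 1.238 = 29.71
Step 2: 24.0 × 1.238² = 36.78
Step 3: 24.0 × 1.238³ = 45.54
Step 4: 24.0 × 1.238⁴ = 56.38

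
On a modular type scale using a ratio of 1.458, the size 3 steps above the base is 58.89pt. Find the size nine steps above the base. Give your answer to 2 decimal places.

The gap is 9 − (3) = 6 steps, so the factor is 1.458^6.
58.89 × 1.458⁶ = 58.89 × 9.60606 ≈ 565.701

565.70pt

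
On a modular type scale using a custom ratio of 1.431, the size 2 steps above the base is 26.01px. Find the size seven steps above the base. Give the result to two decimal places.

156.08px

26.01 × 1.431⁵ = 26.01 × 6.00065 ≈ 156.077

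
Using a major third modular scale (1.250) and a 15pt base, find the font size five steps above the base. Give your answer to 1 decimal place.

45.8pt

Every step multiplies by the scale ratio.
15.0 × 1.250⁵ = 15.0 × 3.05176 ≈ 45.78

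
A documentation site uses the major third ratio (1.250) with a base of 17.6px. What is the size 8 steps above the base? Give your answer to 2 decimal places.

17.6 × 1.250⁸ = 17.6 × 5.96046 ≈ 104.90

104.90px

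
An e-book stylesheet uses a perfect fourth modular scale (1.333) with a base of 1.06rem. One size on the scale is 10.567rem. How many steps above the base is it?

8

1.333ⁿ = 10.567 / 1.06 = 9.9689
n = ln(9.9689) / ln(1.333) = 2.2995 / 0.2874 ≈ 8.00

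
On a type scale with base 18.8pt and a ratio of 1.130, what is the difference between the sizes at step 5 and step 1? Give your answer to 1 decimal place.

13.4pt

Step 1: 18.8 × 1.130 = 21.244pt
Step 5: 18.8 × 1.130⁵ = 34.638pt
Difference: 34.638 − 21.244 = 13.394pt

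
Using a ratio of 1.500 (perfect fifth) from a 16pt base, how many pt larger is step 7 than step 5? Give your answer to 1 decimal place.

151.9pt

Step 5: 16.0 × 1.500⁵ = 121.500pt
Step 7: 16.0 × 1.500⁷ = 273.375pt
Difference: 273.375 − 121.500 = 151.875pt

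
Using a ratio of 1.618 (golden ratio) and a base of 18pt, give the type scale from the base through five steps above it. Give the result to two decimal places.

Step 0: 18pt
Step 1: 18.0 × 1.618 = 29.12
Step 2: 18.0 × 1.618² = 47.12
Step 3: 18.0 × 1.618³ = 76.24
Step 4: 18.0 × 1.618⁴ = 123.36
Step 5: 18.0 × 1.618⁵ = 199.60

18.00pt, 29.12pt, 47.12pt, 76.24pt, 123.36pt, 199.60pt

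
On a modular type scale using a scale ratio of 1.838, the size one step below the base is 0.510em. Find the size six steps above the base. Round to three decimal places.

36.140em

0.510 × 1.838⁷ = 0.510 × 70.86284 ≈ 36.140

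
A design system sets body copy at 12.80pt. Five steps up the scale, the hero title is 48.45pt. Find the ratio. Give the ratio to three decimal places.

1.305

The ratio satisfies 12.80 × r⁵ = 48.45, so r = (48.45 / 12.80)^(1/5).
r = 3.7852^(1/5) ≈ 1.3050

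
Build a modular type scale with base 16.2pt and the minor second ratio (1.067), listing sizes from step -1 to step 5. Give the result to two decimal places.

15.18pt, 16.20pt, 17.29pt, 18.44pt, 19.68pt, 21.00pt, 22.40pt

Step -1: 16.2 ÷ 1.067 = 15.18
Step 0: 16.2pt
Step 1: 16.2 × 1.067 = 17.29
Step 2: 16.2 × 1.067² = 18.44
Step 3: 16.2 × 1.067³ = 19.68
Step 4: 16.2 × 1.067⁴ = 21.00
Step 5: 16.2 × 1.067⁵ = 22.40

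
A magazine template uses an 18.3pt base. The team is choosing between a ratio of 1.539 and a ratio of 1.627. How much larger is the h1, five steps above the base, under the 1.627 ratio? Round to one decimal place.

50.6pt

At 1.539: 18.3 × 1.539⁵ = 157.995pt
At 1.627: 18.3 × 1.627⁵ = 208.636pt
Difference: 208.636 − 157.995 = 50.641pt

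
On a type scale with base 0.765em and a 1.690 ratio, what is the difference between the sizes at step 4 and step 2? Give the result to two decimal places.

Step 2: 0.765 × 1.690² = 2.1849em
Step 4: 0.765 × 1.690⁴ = 6.2403em
Difference: 6.2403 − 2.1849 = 4.0554em

4.06em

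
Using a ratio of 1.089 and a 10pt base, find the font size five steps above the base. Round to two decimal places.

15.32pt

10.0 × 1.089⁵ = 10.0 × 1.53158 ≈ 15.32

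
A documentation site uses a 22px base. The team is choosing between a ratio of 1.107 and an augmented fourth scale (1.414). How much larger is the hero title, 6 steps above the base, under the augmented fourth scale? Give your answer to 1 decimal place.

135.4px

At 1.107: 22.0 × 1.107⁶ = 40.486px
Augmented fourth: 22.0 × 1.414⁶ = 175.841px
Difference: 175.841 − 40.486 = 135.355px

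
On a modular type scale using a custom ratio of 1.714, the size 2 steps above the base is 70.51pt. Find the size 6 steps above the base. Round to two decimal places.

608.55pt

70.51 × 1.714⁴ = 70.51 × 8.63065 ≈ 608.547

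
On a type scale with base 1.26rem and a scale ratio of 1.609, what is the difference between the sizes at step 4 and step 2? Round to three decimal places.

Step 2: 1.26 × 1.609² = 3.26199rem
Step 4: 1.26 × 1.609⁴ = 8.44490rem
Difference: 8.44490 − 3.26199 = 5.18291rem

5.183rem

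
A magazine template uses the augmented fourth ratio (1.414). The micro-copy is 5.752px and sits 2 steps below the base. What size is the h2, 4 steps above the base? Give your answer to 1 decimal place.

5.752 × 1.414⁶ = 5.752 × 7.99275 ≈ 45.974

46.0px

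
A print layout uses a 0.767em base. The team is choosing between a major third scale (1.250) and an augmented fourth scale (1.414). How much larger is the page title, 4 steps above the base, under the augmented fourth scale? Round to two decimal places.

Major third: 0.767 × 1.250⁴ = 1.8726em
Augmented fourth: 0.767 × 1.414⁴ = 3.0661em
Difference: 3.0661 − 1.8726 = 1.1935em

1.19em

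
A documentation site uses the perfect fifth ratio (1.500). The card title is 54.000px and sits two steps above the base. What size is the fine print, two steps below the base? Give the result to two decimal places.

Moving from step +2 to step -2 is 4 steps down, so divide by r⁴.
54.000 ÷ 1.500⁴ = 54.000 ÷ 5.06250 ≈ 10.667

10.67px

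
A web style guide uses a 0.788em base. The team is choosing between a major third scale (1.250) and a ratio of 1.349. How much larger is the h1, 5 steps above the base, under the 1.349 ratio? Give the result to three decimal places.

1.116em

Major third: 0.788 × 1.250⁵ = 2.40479em
At 1.349: 0.788 × 1.349⁵ = 3.52035em
Difference: 3.52035 − 2.40479 = 1.11556em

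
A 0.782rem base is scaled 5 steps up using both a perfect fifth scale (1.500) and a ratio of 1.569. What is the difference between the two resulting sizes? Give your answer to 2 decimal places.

1.50rem

Perfect fifth: 0.782 × 1.500⁵ = 5.9383rem
At 1.569: 0.782 × 1.569⁵ = 7.4357rem
Difference: 7.4357 − 5.9383 = 1.4974rem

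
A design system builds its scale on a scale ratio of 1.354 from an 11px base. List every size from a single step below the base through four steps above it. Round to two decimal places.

8.12px, 11.00px, 14.89px, 20.17px, 27.31px, 36.97px

Step -1: 11.0 ÷ 1.354 = 8.12
Step 0: 11px
Step 1: 11.0 × 1.354 = 14.89
Step 2: 11.0 × 1.354² = 20.17
Step 3: 11.0 × 1.354³ = 27.31
Step 4: 11.0 × 1.354⁴ = 36.97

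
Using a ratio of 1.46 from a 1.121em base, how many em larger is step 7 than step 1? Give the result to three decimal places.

Step 1: 1.121 × 1.46 = 1.63666em
Step 7: 1.121 × 1.46⁷ = 15.85169em
Difference: 15.85169 − 1.63666 = 14.21503em

14.215em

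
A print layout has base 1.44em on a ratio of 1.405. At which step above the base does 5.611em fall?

1.405ⁿ = 5.611 / 1.44 = 3.8965
n = ln(3.8965) / ln(1.405) = 1.3601 / 0.3400 ≈ 4.00

4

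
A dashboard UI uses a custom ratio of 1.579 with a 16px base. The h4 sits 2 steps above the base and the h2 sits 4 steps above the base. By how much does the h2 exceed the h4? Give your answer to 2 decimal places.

59.57px

Step 2: 16.0 × 1.579² = 39.8919px
Step 4: 16.0 × 1.579⁴ = 99.4600px
Difference: 99.4600 − 39.8919 = 59.5681px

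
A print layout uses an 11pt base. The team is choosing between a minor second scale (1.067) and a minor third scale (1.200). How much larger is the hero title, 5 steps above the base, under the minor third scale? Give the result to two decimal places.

Minor second: 11.0 × 1.067⁵ = 15.2130pt
Minor third: 11.0 × 1.200⁵ = 27.3715pt
Difference: 27.3715 − 15.2130 = 12.1585pt

12.16pt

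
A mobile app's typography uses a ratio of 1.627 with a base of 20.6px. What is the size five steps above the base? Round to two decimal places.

234.86px

A modular type scale is a geometric sequence: sizeₙ = base × rⁿ.
20.6 × 1.627⁵ = 20.6 × 11.40086 ≈ 234.86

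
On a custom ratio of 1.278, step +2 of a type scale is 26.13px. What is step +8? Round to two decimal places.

113.85px

26.13 × 1.278⁶ = 26.13 × 4.35698 ≈ 113.848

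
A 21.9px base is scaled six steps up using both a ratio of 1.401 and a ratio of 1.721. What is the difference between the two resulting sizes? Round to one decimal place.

At 1.401: 21.9 × 1.401⁶ = 165.605px
At 1.721: 21.9 × 1.721⁶ = 569.022px
Difference: 569.022 − 165.605 = 403.417px

403.4px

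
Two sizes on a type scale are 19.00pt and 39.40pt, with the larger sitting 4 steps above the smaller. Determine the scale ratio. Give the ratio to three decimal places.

1.200

The ratio satisfies 19.00 × r⁴ = 39.40, so r = (39.40 / 19.00)^(1/4).
r = 2.0737^(1/4) ≈ 1.2000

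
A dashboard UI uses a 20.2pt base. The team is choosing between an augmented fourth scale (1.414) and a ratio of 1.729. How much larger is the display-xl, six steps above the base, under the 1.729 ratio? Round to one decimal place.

378.2pt

Augmented fourth: 20.2 × 1.414⁶ = 161.454pt
At 1.729: 20.2 × 1.729⁶ = 539.661pt
Difference: 539.661 − 161.454 = 378.207pt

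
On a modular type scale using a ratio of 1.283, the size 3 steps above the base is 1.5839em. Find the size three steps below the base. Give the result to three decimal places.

0.355em

Moving from step +3 to step -3 is 6 steps down, so divide by r⁶.
1.5839 ÷ 1.283⁶ = 1.5839 ÷ 4.46026 ≈ 0.355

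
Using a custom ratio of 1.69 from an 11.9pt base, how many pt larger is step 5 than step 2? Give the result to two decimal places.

130.06pt

Step 2: 11.9 × 1.69² = 33.9876pt
Step 5: 11.9 × 1.69⁵ = 164.0516pt
Difference: 164.0516 − 33.9876 = 130.0640pt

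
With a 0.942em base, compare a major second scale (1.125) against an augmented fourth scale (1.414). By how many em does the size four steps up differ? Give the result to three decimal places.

2.257em

Major second: 0.942 × 1.125⁴ = 1.50890em
Augmented fourth: 0.942 × 1.414⁴ = 3.76572em
Difference: 3.76572 − 1.50890 = 2.25682em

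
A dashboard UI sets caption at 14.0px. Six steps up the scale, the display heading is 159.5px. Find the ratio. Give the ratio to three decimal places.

r⁶ = 159.5 / 14.0, so r = (159.5/14.0)^(1/6).
r = 11.3929^(1/6) ≈ 1.5000

1.500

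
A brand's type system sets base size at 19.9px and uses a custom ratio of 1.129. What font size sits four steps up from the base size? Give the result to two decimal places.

A modular type scale is a geometric sequence: sizeₙ = base × rⁿ.
19.9 × 1.129⁴ = 19.9 × 1.62471 ≈ 32.33

32.33px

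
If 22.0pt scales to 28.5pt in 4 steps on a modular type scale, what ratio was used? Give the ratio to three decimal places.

r⁴ = 28.5 / 22.0, so r = (28.5/22.0)^(1/4).
r = 1.2955^(1/4) ≈ 1.0669

1.067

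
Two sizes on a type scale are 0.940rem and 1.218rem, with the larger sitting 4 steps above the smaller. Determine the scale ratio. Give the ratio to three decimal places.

1.067

The ratio satisfies 0.940 × r⁴ = 1.218, so r = (1.218 / 0.940)^(1/4).
r = 1.2957^(1/4) ≈ 1.0669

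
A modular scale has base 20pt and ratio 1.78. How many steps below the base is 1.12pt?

1.78ⁿ = 20 / 1.12 = 17.8571
n = ln(17.8571) / ln(1.78) = 2.8824 / 0.5766 ≈ 5.00

5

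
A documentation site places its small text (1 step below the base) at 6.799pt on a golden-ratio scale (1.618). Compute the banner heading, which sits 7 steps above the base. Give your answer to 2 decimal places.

6.799 × 1.618⁸ = 6.799 × 46.97082 ≈ 319.355

319.35pt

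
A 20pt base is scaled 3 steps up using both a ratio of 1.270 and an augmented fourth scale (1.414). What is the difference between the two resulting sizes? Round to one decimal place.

At 1.270: 20.0 × 1.270³ = 40.968pt
Augmented fourth: 20.0 × 1.414³ = 56.543pt
Difference: 56.543 − 40.968 = 15.575pt

15.6pt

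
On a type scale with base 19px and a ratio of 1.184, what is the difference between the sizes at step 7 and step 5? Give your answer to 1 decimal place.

17.8px

Step 5: 19.0 × 1.184⁵ = 44.209px
Step 7: 19.0 × 1.184⁷ = 61.975px
Difference: 61.975 − 44.209 = 17.766px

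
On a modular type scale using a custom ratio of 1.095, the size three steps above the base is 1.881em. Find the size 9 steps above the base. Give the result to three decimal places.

Moving from step +3 to step +9 is 6 steps up, so multiply by r⁶.
1.881 × 1.095⁶ = 1.881 × 1.72379 ≈ 3.242

3.242em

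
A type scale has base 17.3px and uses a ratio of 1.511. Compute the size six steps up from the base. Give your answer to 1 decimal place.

Each step on a modular scale multiplies by the ratio, so the size n steps from the base is base × ratioⁿ.
17.3 × 1.511⁶ = 17.3 × 11.90109 ≈ 205.89

205.9px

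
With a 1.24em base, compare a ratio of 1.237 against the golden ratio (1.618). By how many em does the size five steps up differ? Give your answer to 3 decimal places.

At 1.237: 1.24 × 1.237⁵ = 3.59145em
Golden ratio: 1.24 × 1.618⁵ = 13.75037em
Difference: 13.75037 − 3.59145 = 10.15892em

10.159em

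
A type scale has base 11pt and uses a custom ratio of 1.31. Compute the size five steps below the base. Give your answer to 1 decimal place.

11.0 ÷ 1.31⁵ = 11.0 ÷ 3.85795 ≈ 2.85

2.9pt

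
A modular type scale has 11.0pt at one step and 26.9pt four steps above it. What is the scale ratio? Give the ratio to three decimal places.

The ratio satisfies 11.0 × r⁴ = 26.9, so r = (26.9 / 11.0)^(1/4).
r = 2.4455^(1/4) ≈ 1.2505

1.251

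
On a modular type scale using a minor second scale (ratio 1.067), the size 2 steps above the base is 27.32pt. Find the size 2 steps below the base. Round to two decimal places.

Moving from step +2 to step -2 is 4 steps down, so divide by r⁴.
27.32 ÷ 1.067⁴ = 27.32 ÷ 1.29616 ≈ 21.078

21.08pt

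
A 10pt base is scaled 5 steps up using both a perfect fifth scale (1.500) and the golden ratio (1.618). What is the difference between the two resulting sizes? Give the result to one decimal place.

35.0pt

Perfect fifth: 10.0 × 1.500⁵ = 75.938pt
Golden ratio: 10.0 × 1.618⁵ = 110.890pt
Difference: 110.890 − 75.938 = 34.952pt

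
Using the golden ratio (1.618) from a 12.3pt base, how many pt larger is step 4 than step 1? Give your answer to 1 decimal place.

Step 1: 12.3 × 1.618 = 19.901pt
Step 4: 12.3 × 1.618⁴ = 84.298pt
Difference: 84.298 − 19.901 = 64.397pt

64.4pt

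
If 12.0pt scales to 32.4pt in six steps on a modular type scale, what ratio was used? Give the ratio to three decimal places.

r⁶ = 32.4 / 12.0, so r = (32.4/12.0)^(1/6).
r = 2.7000^(1/6) ≈ 1.1800

1.180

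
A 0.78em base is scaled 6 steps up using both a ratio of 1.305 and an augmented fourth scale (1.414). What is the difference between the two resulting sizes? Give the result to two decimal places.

At 1.305: 0.78 × 1.305⁶ = 3.8526em
Augmented fourth: 0.78 × 1.414⁶ = 6.2343em
Difference: 6.2343 − 3.8526 = 2.3817em

2.38em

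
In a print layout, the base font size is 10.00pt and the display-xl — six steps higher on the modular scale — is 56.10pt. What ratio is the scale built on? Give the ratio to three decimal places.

1.333

The ratio satisfies 10.00 × r⁶ = 56.10, so r = (56.10 / 10.00)^(1/6).
r = 5.6100^(1/6) ≈ 1.3330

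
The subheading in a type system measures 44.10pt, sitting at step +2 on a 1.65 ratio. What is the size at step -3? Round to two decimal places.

44.10 ÷ 1.65⁵ = 44.10 ÷ 12.22981 ≈ 3.606

3.61pt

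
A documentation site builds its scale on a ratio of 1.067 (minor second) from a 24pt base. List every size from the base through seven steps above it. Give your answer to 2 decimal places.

24.00pt, 25.61pt, 27.32pt, 29.15pt, 31.11pt, 33.19pt, 35.42pt, 37.79pt

Step 0: 24pt
Step 1: 24.0 × 1.067 = 25.61
Step 2: 24.0 × 1.067² = 27.32
Step 3: 24.0 × 1.067³ = 29.15
Step 4: 24.0 × 1.067⁴ = 31.11
Step 5: 24.0 × 1.067⁵ = 33.19
Step 6: 24.0 × 1.067⁶ = 35.42
Step 7: 24.0 × 1.067⁷ = 37.79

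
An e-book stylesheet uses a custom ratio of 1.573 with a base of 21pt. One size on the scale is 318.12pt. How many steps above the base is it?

1.573ⁿ = 318.12 / 21 = 15.1486
n = ln(15.1486) / ln(1.573) = 2.7179 / 0.4530 ≈ 6.00

6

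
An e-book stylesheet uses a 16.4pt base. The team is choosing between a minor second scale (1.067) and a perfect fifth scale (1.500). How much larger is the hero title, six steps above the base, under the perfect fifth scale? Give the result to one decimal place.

Minor second: 16.4 × 1.067⁶ = 24.201pt
Perfect fifth: 16.4 × 1.500⁶ = 186.806pt
Difference: 186.806 − 24.201 = 162.605pt

162.6pt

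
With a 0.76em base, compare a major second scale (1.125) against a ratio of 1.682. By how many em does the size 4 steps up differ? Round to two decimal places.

4.87em

Major second: 0.76 × 1.125⁴ = 1.2174em
At 1.682: 0.76 × 1.682⁴ = 6.0830em
Difference: 6.0830 − 1.2174 = 4.8656em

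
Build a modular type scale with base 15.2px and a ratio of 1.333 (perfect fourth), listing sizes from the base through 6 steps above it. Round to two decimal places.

15.20px, 20.26px, 27.01px, 36.00px, 47.99px, 63.97px, 85.28px

Step 0: 15.2px
Step 1: 15.2 × 1.333 = 20.26
Step 2: 15.2 × 1.333² = 27.01
Step 3: 15.2 × 1.333³ = 36.00
Step 4: 15.2 × 1.333⁴ = 47.99
Step 5: 15.2 × 1.333⁵ = 63.97
Step 6: 15.2 × 1.333⁶ = 85.28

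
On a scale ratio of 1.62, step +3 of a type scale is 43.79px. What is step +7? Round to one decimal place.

Moving from step +3 to step +7 is 4 steps up, so multiply by r⁴.
43.79 × 1.62⁴ = 43.79 × 6.88748 ≈ 301.603

301.6px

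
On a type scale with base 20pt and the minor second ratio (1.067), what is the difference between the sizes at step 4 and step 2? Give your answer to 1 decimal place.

3.2pt

Step 2: 20.0 × 1.067² = 22.770pt
Step 4: 20.0 × 1.067⁴ = 25.923pt
Difference: 25.923 − 22.770 = 3.153pt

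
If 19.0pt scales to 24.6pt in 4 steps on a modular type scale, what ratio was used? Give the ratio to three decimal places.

1.067

The ratio satisfies 19.0 × r⁴ = 24.6, so r = (24.6 / 19.0)^(1/4).
r = 1.2947^(1/4) ≈ 1.0667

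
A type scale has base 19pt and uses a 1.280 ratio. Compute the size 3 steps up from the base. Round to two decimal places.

39.85pt

19.0 × 1.280³ = 19.0 × 2.09715 ≈ 39.85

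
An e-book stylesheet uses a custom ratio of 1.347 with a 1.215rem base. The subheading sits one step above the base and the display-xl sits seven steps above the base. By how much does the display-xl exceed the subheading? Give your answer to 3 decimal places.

Step 1: 1.215 × 1.347 = 1.63661rem
Step 7: 1.215 × 1.347⁷ = 9.77574rem
Difference: 9.77574 − 1.63661 = 8.13913rem

8.139rem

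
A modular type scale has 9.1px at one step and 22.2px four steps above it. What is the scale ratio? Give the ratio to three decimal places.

The ratio satisfies 9.1 × r⁴ = 22.2, so r = (22.2 / 9.1)^(1/4).
r = 2.4396^(1/4) ≈ 1.2498

1.250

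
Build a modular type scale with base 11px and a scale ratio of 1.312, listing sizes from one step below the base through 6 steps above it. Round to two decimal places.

8.38px, 11.00px, 14.43px, 18.93px, 24.84px, 32.59px, 42.76px, 56.10px

Step -1: 11.0 ÷ 1.312 = 8.38
Step 0: 11px
Step 1: 11.0 × 1.312 = 14.43
Step 2: 11.0 × 1.312² = 18.93
Step 3: 11.0 × 1.312³ = 24.84
Step 4: 11.0 × 1.312⁴ = 32.59
Step 5: 11.0 × 1.312⁵ = 42.76
Step 6: 11.0 × 1.312⁶ = 56.10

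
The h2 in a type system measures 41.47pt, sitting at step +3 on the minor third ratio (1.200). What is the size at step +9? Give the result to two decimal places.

The gap is 9 − (3) = 6 steps, so the factor is 1.200^6.
41.47 × 1.200⁶ = 41.47 × 2.98598 ≈ 123.829

123.83pt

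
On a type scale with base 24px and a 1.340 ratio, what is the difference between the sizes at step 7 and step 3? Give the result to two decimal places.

Step 3: 24.0 × 1.340³ = 57.7465px
Step 7: 24.0 × 1.340⁷ = 186.1851px
Difference: 186.1851 − 57.7465 = 128.4386px

128.44px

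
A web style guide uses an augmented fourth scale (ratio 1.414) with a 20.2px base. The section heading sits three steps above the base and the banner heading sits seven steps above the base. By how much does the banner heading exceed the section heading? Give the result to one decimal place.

Step 3: 20.2 × 1.414³ = 57.108px
Step 7: 20.2 × 1.414⁷ = 228.295px
Difference: 228.295 − 57.108 = 171.187px

171.2px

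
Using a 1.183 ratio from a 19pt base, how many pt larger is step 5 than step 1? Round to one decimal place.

Step 1: 19.0 × 1.183 = 22.477pt
Step 5: 19.0 × 1.183⁵ = 44.023pt
Difference: 44.023 − 22.477 = 21.546pt

21.5pt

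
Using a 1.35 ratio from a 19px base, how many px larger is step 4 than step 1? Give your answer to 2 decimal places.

Step 1: 19.0 × 1.35 = 25.6500px
Step 4: 19.0 × 1.35⁴ = 63.1086px
Difference: 63.1086 − 25.6500 = 37.4586px

37.46px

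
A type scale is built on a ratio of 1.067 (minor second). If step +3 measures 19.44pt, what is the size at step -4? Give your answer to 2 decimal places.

12.35pt

19.44 ÷ 1.067⁷ = 19.44 ÷ 1.57453 ≈ 12.347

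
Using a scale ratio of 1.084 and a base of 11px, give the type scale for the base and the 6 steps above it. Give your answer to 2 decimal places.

11.00px, 11.92px, 12.93px, 14.01px, 15.19px, 16.46px, 17.85px

Step 0: 11px
Step 1: 11.0 × 1.084 = 11.92
Step 2: 11.0 × 1.084² = 12.93
Step 3: 11.0 × 1.084³ = 14.01
Step 4: 11.0 × 1.084⁴ = 15.19
Step 5: 11.0 × 1.084⁵ = 16.46
Step 6: 11.0 × 1.084⁶ = 17.85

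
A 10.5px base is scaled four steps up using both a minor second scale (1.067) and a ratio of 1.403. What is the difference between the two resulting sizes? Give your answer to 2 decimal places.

Minor second: 10.5 × 1.067⁴ = 13.6097px
At 1.403: 10.5 × 1.403⁴ = 40.6837px
Difference: 40.6837 − 13.6097 = 27.0740px

27.07px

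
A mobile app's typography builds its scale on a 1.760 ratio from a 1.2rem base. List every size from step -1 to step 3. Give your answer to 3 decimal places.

0.682rem, 1.200rem, 2.112rem, 3.717rem, 6.542rem

Step -1: 1.2 ÷ 1.760 = 0.682
Step 0: 1.2rem
Step 1: 1.2 × 1.760 = 2.112
Step 2: 1.2 × 1.760² = 3.717
Step 3: 1.2 × 1.760³ = 6.542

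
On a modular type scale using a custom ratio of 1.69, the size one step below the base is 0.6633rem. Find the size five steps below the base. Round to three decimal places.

0.081rem

0.6633 ÷ 1.69⁴ = 0.6633 ÷ 8.15731 ≈ 0.081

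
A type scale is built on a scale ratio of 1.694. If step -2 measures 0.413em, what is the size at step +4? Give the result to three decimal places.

0.413 × 1.694⁶ = 0.413 × 23.63091 ≈ 9.760

9.760em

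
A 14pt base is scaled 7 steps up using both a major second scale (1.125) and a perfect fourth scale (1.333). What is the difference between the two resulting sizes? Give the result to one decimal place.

Major second: 14.0 × 1.125⁷ = 31.930pt
Perfect fourth: 14.0 × 1.333⁷ = 104.698pt
Difference: 104.698 − 31.930 = 72.768pt

72.8pt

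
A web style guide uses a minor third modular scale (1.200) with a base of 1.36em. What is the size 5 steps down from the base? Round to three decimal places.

0.547em

Every step multiplies by the scale ratio.
1.36 ÷ 1.200⁵ = 1.36 ÷ 2.48832 ≈ 0.547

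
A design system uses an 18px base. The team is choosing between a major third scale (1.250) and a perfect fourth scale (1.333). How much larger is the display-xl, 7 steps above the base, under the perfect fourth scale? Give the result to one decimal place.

48.8px

Major third: 18.0 × 1.250⁷ = 85.831px
Perfect fourth: 18.0 × 1.333⁷ = 134.612px
Difference: 134.612 − 85.831 = 48.781px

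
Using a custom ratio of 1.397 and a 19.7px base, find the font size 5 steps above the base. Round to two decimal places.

19.7 × 1.397⁵ = 19.7 × 5.32086 ≈ 104.82

104.82px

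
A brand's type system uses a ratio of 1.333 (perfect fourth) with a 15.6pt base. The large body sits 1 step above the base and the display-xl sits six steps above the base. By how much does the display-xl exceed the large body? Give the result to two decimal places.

66.72pt

Step 1: 15.6 × 1.333 = 20.7948pt
Step 6: 15.6 × 1.333⁶ = 87.5196pt
Difference: 87.5196 − 20.7948 = 66.7248pt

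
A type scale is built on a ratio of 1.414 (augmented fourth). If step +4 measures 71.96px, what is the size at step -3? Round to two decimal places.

6.37px

71.96 ÷ 1.414⁷ = 71.96 ÷ 11.30175 ≈ 6.367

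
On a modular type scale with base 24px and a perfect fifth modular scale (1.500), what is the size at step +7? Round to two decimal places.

410.06px

24.0 × 1.500⁷ = 24.0 × 17.08594 ≈ 410.06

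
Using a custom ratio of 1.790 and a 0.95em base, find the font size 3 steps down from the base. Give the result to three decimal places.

0.166em

Each step on a modular scale multiplies by the ratio, so the size n steps from the base is base × ratioⁿ.
0.95 ÷ 1.790³ = 0.95 ÷ 5.73534 ≈ 0.166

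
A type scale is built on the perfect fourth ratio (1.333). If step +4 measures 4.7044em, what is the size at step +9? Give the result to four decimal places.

19.7995em

4.7044 × 1.333⁵ = 4.7044 × 4.20873 ≈ 19.7995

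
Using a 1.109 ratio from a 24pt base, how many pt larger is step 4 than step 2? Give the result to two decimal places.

6.79pt

Step 2: 24.0 × 1.109² = 29.5171pt
Step 4: 24.0 × 1.109⁴ = 36.3026pt
Difference: 36.3026 − 29.5171 = 6.7855pt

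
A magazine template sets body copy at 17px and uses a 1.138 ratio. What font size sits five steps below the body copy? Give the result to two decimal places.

8.91px

17.0 ÷ 1.138⁵ = 17.0 ÷ 1.90858 ≈ 8.91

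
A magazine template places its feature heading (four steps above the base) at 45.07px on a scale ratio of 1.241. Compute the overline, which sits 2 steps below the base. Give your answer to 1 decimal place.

Moving from step +4 to step -2 is 6 steps down, so divide by r⁶.
45.07 ÷ 1.241⁶ = 45.07 ÷ 3.65284 ≈ 12.338

12.3px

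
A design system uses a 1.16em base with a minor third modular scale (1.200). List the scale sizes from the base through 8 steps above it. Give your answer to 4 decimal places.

1.1600em, 1.3920em, 1.6704em, 2.0045em, 2.4054em, 2.8865em, 3.4637em, 4.1565em, 4.9878em

Step 0: 1.16em
Step 1: 1.16 × 1.200 = 1.3920
Step 2: 1.16 × 1.200² = 1.6704
Step 3: 1.16 × 1.200³ = 2.0045
Step 4: 1.16 × 1.200⁴ = 2.4054
Step 5: 1.16 × 1.200⁵ = 2.8865
Step 6: 1.16 × 1.200⁶ = 3.4637
Step 7: 1.16 × 1.200⁷ = 4.1565
Step 8: 1.16 × 1.200⁸ = 4.9878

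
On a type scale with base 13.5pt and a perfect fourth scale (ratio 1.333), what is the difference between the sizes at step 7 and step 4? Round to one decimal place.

Step 4: 13.5 × 1.333⁴ = 42.624pt
Step 7: 13.5 × 1.333⁷ = 100.959pt
Difference: 100.959 − 42.624 = 58.335pt

58.3pt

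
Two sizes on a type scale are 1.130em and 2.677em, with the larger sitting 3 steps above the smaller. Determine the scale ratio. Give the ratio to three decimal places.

The ratio satisfies 1.130 × r³ = 2.677, so r = (2.677 / 1.130)^(1/3).
r = 2.3690^(1/3) ≈ 1.3331

1.333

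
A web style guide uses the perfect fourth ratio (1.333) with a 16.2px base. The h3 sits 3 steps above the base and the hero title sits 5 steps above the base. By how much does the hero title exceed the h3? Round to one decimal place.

29.8px

Step 3: 16.2 × 1.333³ = 38.371px
Step 5: 16.2 × 1.333⁵ = 68.181px
Difference: 68.181 − 38.371 = 29.810px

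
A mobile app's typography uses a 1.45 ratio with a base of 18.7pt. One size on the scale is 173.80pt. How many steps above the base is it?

6

1.45ⁿ = 173.80 / 18.7 = 9.2941
n = ln(9.2941) / ln(1.45) = 2.2294 / 0.3716 ≈ 6.00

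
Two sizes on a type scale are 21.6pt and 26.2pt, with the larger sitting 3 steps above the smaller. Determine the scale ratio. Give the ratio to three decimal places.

r³ = 26.2 / 21.6, so r = (26.2/21.6)^(1/3).
r = 1.2130^(1/3) ≈ 1.0665

1.066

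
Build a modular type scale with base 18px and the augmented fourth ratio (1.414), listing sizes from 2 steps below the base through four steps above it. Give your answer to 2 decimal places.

9.00px, 12.73px, 18.00px, 25.45px, 35.99px, 50.89px, 71.96px

Step -2: 18.0 ÷ 1.414² = 9.00
Step -1: 18.0 ÷ 1.414 = 12.73
Step 0: 18px
Step 1: 18.0 × 1.414 = 25.45
Step 2: 18.0 × 1.414² = 35.99
Step 3: 18.0 × 1.414³ = 50.89
Step 4: 18.0 × 1.414⁴ = 71.96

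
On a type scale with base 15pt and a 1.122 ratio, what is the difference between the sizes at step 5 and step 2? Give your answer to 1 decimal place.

7.8pt

Step 2: 15.0 × 1.122² = 18.883pt
Step 5: 15.0 × 1.122⁵ = 26.672pt
Difference: 26.672 − 18.883 = 7.789pt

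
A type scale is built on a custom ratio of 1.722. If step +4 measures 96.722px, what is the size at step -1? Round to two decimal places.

Moving from step +4 to step -1 is 5 steps down, so divide by r⁵.
96.722 ÷ 1.722⁵ = 96.722 ÷ 15.14139 ≈ 6.388

6.39px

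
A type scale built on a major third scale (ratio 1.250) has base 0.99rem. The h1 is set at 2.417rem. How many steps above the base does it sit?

4

1.250ⁿ = 2.417 / 0.99 = 2.4414
n = ln(2.4414) / ln(1.250) = 0.8926 / 0.2231 ≈ 4.00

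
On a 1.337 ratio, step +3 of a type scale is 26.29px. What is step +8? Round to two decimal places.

112.32px

26.29 × 1.337⁵ = 26.29 × 4.27225 ≈ 112.318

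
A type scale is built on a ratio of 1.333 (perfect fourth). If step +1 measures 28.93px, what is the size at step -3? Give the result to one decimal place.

The gap is -3 − (1) = -4 steps, so the factor is 1.333^-4.
28.93 ÷ 1.333⁴ = 28.93 ÷ 3.15733 ≈ 9.163

9.2px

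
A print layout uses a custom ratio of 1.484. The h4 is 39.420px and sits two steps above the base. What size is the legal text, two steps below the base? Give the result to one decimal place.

8.1px

39.420 ÷ 1.484⁴ = 39.420 ÷ 4.84993 ≈ 8.128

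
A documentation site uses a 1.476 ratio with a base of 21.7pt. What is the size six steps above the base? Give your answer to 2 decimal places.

224.38pt

21.7 × 1.476⁶ = 21.7 × 10.33994 ≈ 224.38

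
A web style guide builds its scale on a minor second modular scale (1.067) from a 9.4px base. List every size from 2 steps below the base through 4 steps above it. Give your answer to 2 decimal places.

8.26px, 8.81px, 9.40px, 10.03px, 10.70px, 11.42px, 12.18px

Step -2: 9.4 ÷ 1.067² = 8.26
Step -1: 9.4 ÷ 1.067 = 8.81
Step 0: 9.4px
Step 1: 9.4 × 1.067 = 10.03
Step 2: 9.4 × 1.067² = 10.70
Step 3: 9.4 × 1.067³ = 11.42
Step 4: 9.4 × 1.067⁴ = 12.18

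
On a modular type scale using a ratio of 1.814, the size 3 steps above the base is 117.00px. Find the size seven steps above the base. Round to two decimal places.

117.00 × 1.814⁴ = 117.00 × 10.82802 ≈ 1266.879

1266.88px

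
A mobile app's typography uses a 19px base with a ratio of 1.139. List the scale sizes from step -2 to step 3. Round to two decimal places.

Step -2: 19.0 ÷ 1.139² = 14.65
Step -1: 19.0 ÷ 1.139 = 16.68
Step 0: 19px
Step 1: 19.0 × 1.139 = 21.64
Step 2: 19.0 × 1.139² = 24.65
Step 3: 19.0 × 1.139³ = 28.08

14.65px, 16.68px, 19.00px, 21.64px, 24.65px, 28.08px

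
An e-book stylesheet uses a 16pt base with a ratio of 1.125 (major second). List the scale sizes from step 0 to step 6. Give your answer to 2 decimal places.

Step 0: 16pt
Step 1: 16.0 × 1.125 = 18.00
Step 2: 16.0 × 1.125² = 20.25
Step 3: 16.0 × 1.125³ = 22.78
Step 4: 16.0 × 1.125⁴ = 25.63
Step 5: 16.0 × 1.125⁵ = 28.83
Step 6: 16.0 × 1.125⁶ = 32.44

16.00pt, 18.00pt, 20.25pt, 22.78pt, 25.63pt, 28.83pt, 32.44pt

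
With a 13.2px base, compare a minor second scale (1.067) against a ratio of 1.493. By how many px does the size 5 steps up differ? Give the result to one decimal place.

Minor second: 13.2 × 1.067⁵ = 18.256px
At 1.493: 13.2 × 1.493⁵ = 97.920px
Difference: 97.920 − 18.256 = 79.664px

79.7px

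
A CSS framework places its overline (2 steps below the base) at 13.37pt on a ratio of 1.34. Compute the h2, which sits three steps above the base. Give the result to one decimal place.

57.8pt

The gap is 3 − (-2) = 5 steps, so the factor is 1.34^5.
13.37 × 1.34⁵ = 13.37 × 4.32040 ≈ 57.764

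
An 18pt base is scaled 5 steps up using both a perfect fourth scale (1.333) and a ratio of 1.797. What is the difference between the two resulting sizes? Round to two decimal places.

261.54pt

Perfect fourth: 18.0 × 1.333⁵ = 75.7571pt
At 1.797: 18.0 × 1.797⁵ = 337.2973pt
Difference: 337.2973 − 75.7571 = 261.5402pt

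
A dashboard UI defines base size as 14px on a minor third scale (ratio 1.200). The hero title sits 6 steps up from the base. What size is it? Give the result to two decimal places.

14.0 × 1.200⁶ = 14.0 × 2.98598 ≈ 41.80

41.80px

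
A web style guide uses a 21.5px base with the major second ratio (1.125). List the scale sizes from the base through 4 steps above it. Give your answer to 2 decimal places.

21.50px, 24.19px, 27.21px, 30.61px, 34.44px

Step 0: 21.5px
Step 1: 21.5 × 1.125 = 24.19
Step 2: 21.5 × 1.125² = 27.21
Step 3: 21.5 × 1.125³ = 30.61
Step 4: 21.5 × 1.125⁴ = 34.44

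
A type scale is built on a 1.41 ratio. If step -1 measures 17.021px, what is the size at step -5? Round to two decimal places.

Moving from step -1 to step -5 is 4 steps down, so divide by r⁴.
17.021 ÷ 1.41⁴ = 17.021 ÷ 3.95254 ≈ 4.306

4.31px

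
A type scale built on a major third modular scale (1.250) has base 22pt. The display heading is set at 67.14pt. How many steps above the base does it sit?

5

1.250ⁿ = 67.14 / 22 = 3.0518
n = ln(3.0518) / ln(1.250) = 1.1157 / 0.2231 ≈ 5.00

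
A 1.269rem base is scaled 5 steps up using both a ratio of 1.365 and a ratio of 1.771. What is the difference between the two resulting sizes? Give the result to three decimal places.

At 1.365: 1.269 × 1.365⁵ = 6.01347rem
At 1.771: 1.269 × 1.771⁵ = 22.10825rem
Difference: 22.10825 − 6.01347 = 16.09478rem

16.095rem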